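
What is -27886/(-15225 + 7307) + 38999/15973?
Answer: 377108580/63237107 ≈ 5.9634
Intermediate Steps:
-27886/(-15225 + 7307) + 38999/15973 = -27886/(-7918) + 38999*(1/15973) = -27886*(-1/7918) + 38999/15973 = 13943/3959 + 38999/15973 = 377108580/63237107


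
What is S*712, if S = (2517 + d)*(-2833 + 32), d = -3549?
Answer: 2058129984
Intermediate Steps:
S = 2890632 (S = (2517 - 3549)*(-2833 + 32) = -1032*(-2801) = 2890632)
S*712 = 2890632*712 = 2058129984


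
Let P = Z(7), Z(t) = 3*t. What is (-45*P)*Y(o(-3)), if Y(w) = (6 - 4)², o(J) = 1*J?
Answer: -3780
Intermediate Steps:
o(J) = J
P = 21 (P = 3*7 = 21)
Y(w) = 4 (Y(w) = 2² = 4)
(-45*P)*Y(o(-3)) = -45*21*4 = -945*4 = -3780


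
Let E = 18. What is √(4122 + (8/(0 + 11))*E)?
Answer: 57*√154/11 ≈ 64.305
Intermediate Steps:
√(4122 + (8/(0 + 11))*E) = √(4122 + (8/(0 + 11))*18) = √(4122 + (8/11)*18) = √(4122 + 144/11) = √(45486/11) = 57*√154/11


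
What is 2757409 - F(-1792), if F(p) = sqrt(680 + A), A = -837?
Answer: 2757409 - I*sqrt(157) ≈ 2.7574e+6 - 12.53*I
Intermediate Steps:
F(p) = I*sqrt(157) (F(p) = sqrt(680 - 837) = sqrt(-157) = I*sqrt(157))
2757409 - F(-1792) = 2757409 - I*sqrt(157)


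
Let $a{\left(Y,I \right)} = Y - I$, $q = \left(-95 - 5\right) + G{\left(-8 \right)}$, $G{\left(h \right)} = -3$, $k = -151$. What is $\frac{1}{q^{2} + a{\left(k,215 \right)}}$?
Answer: $\frac{1}{10243} \approx 9.7628 \cdot 10^{-5}$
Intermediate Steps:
$q = -103$ ($q = \left(-95 - 5\right) - 3 = -100 - 3 = -103$)
$\frac{1}{q^{2} + a{\left(k,215 \right)}} = \frac{1}{\left(-103\right)^{2} - 366} = \frac{1}{10609 - 366} = \frac{1}{10243}$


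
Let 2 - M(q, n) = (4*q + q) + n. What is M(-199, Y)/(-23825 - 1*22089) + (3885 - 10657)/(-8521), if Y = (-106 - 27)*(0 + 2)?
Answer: 300167585/391233194 ≈ 0.76723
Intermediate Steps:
Y = -266 (Y = -133*2 = -266)
M(q, n) = 2 - n - 5*q (M(q, n) = 2 - ((4*q + q) + n) = 2 - (5*q + n) = 2 - (n + 5*q) = 2 + (-n - 5*q) = 2 - n - 5*q)
M(-199, Y)/(-23825 - 1*22089) + (3885 - 10657)/(-8521) = (2 - 1*(-266) - 5*(-199))/(-23825 - 1*22089) + (3885 - 10657)/(-8521) = (2 + 266 + 995)/(-23825 - 22089) - 6772*(-1/8521) = 1263/(-45914) + 6772/8521 = 1263*(-1/45914) + 6772/8521 = -1263/45914 + 6772/8521 = 300167585/391233194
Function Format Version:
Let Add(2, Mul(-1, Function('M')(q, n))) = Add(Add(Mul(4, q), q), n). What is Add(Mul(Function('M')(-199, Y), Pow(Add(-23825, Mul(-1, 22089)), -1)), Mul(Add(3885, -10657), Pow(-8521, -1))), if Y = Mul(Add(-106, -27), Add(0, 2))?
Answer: Rational(300167585, 391233194) ≈ 0.76723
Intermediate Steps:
Y = -266 (Y = Mul(-133, 2) = -266)
Function('M')(q, n) = Add(2, Mul(-1, n), Mul(-5, q)) (Function('M')(q, n) = Add(2, Mul(-1, Add(Add(Mul(4, q), q), n))) = Add(2, Mul(-1, Add(Mul(5, q), n))) = Add(2, Mul(-1, Add(n, Mul(5, q)))) = Add(2, Add(Mul(-1, n), Mul(-5, q))) = Add(2, Mul(-1, n), Mul(-5, q)))
Add(Mul(Function('M')(-199, Y), Pow(Add(-23825, Mul(-1, 22089)), -1)), Mul(Add(3885, -10657), Pow(-8521, -1))) = Add(Mul(Add(2, Mul(-1, -266), Mul(-5, -199)), Pow(Add(-23825, Mul(-1, 22089)), -1)), Mul(Add(3885, -10657), Pow(-8521, -1))) = Add(Mul(Add(2, 266, 995), Pow(Add(-23825, -22089), -1)), Mul(-6772, Rational(-1, 8521))) = Add(Mul(1263, Pow(-45914, -1)), Rational(6772, 8521)) = Add(Mul(1263, Rational(-1, 45914)), Rational(6772, 8521)) = Add(Rational(-1263, 45914), Rational(6772, 8521)) = Rational(300167585, 391233194)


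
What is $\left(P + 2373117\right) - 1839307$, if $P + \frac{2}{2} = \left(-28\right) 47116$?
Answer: $-785439$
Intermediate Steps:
$P = -1319249$ ($P = -1 - 1319248 = -1319249$)
$\left(P + 2373117\right) - 1839307 = \left(-1319249 + 2373117\right) - 1839307 = 1053868 - 1839307 = -785439$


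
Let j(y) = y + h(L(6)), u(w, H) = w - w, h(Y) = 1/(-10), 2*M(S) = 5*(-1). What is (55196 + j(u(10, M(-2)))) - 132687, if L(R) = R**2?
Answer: -774911/10 ≈ -77491.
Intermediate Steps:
M(S) = -5/2 (M(S) = (5*(-1))/2 = (1/2)*(-5) = -5/2)
h(Y) = -1/10
u(w, H) = 0
j(y) = -1/10 + y (j(y) = y - 1/10 = -1/10 + y)
(55196 + j(u(10, M(-2)))) - 132687 = (55196 + (-1/10 + 0)) - 132687 = (55196 - 1/10) - 132687 = 551959/10 - 132687 = -774911/10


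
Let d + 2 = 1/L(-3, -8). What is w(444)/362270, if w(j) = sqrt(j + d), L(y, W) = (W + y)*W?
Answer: sqrt(855734)/15939880 ≈ 5.8034e-5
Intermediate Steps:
L(y, W) = W*(W + y)
d = -175/88 (d = -2 + 1/(-8*(-8 - 3)) = -2 + 1/(-8*(-11)) = -2 + 1/88 = -175/88 ≈ -1.9886)
w(j) = sqrt(-175/88 + j) (w(j) = sqrt(j - 175/88) = sqrt(-175/88 + j))
w(444)/362270 = (sqrt(-3850 + 1936*444)/44)/362270 = (sqrt(-3850 + 859584)/44)*(1/362270) = (sqrt(855734)/44)*(1/362270) = sqrt(855734)/15939880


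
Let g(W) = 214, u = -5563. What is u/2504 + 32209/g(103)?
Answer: 39730427/267928 ≈ 148.29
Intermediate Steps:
u/2504 + 32209/g(103) = -5563/2504 + 32209/214 = 39730427/267928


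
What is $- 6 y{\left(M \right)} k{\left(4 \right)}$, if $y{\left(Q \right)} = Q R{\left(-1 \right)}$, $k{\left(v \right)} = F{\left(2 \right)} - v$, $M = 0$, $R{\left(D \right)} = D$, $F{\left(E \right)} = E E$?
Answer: $0$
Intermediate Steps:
$F{\left(E \right)} = E^{2}$
$k{\left(v \right)} = 4 - v$ ($k{\left(v \right)} = 2^{2} - v = 4 - v$)
$y{\left(Q \right)} = - Q$ ($y{\left(Q \right)} = Q \left(-1\right) = - Q$)
$- 6 y{\left(M \right)} k{\left(4 \right)} = - 6 \left(\left(-1\right) 0\right) \left(4 - 4\right) = \left(-6\right) 0 \left(4 - 4\right) = 0 \cdot 0 = 0$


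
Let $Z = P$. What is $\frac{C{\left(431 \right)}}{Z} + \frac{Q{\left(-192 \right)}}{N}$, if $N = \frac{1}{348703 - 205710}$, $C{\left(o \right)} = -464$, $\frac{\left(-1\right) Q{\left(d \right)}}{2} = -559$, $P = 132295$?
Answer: $\frac{21149495488866}{132295} \approx 1.5987 \cdot 10^{8}$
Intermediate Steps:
$Q{\left(d \right)} = 1118$ ($Q{\left(d \right)} = \left(-2\right) \left(-559\right) = 1118$)
$Z = 132295$
$N = \frac{1}{142993} \approx 6.9934 \cdot 10^{-6}$
$\frac{C{\left(431 \right)}}{Z} + \frac{Q{\left(-192 \right)}}{N} = - \frac{464}{132295} + 1118 \frac{1}{\frac{1}{142993}} = \left(-464\right) \frac{1}{132295} + 1118 \cdot 142993 = - \frac{464}{132295} + 159866174 = \frac{21149495488866}{132295}$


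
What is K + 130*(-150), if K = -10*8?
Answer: -19580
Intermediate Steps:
K = -80
K + 130*(-150) = -80 + 130*(-150) = -80 - 19500 = -19580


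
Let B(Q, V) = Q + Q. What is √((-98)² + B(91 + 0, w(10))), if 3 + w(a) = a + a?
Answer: √9786 ≈ 98.924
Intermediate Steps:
w(a) = -3 + 2*a (w(a) = -3 + (a + a) = -3 + 2*a)
B(Q, V) = 2*Q
√((-98)² + B(91 + 0, w(10))) = √((-98)² + 2*(91 + 0)) = √(9604 + 2*91) = √(9604 + 182) = √9786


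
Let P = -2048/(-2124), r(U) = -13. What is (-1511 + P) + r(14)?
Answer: -808732/531 ≈ -1523.0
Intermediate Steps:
P = 512/531 (P = -2048*(-1/2124) = 512/531 ≈ 0.96422)
(-1511 + P) + r(14) = (-1511 + 512/531) - 13 = -801829/531 - 13 = -808732/531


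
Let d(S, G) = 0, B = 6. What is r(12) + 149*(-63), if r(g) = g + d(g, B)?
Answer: -9375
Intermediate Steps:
r(g) = g (r(g) = g + 0 = g)
r(12) + 149*(-63) = 12 + 149*(-63) = 12 - 9387 = -9375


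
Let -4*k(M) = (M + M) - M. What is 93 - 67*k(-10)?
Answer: -149/2 ≈ -74.500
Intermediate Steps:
k(M) = -M/4 (k(M) = -((M + M) - M)/4 = -(2*M - M)/4 = -M/4)
93 - 67*k(-10) = 93 - (-67)*(-10)/4 = 93 - 67*5/2 = 93 - 335/2 = -149/2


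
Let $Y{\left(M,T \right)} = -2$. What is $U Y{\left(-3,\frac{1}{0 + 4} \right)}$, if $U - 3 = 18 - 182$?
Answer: $322$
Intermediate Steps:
$U = -161$ ($U = 3 + \left(18 - 182\right) = 3 - 164 = -161$)
$U Y{\left(-3,\frac{1}{0 + 4} \right)} = \left(-161\right) \left(-2\right) = 322$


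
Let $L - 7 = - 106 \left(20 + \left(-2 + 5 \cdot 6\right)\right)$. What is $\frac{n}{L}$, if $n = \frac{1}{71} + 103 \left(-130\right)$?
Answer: $\frac{950689}{360751} \approx 2.6353$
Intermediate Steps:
$n = - \frac{950689}{71}$ ($n = \frac{1}{71} - 13390 = - \frac{950689}{71} \approx -13390.0$)
$L = -5081$ ($L = 7 - 106 \left(20 + \left(-2 + 5 \cdot 6\right)\right) = 7 - 106 \left(20 + \left(-2 + 30\right)\right) = 7 - 106 \left(20 + 28\right) = 7 - 5088 = -5081$)
$\frac{n}{L} = - \frac{950689}{71 \left(-5081\right)} = \left(- \frac{950689}{71}\right) \left(- \frac{1}{5081}\right) = \frac{950689}{360751}$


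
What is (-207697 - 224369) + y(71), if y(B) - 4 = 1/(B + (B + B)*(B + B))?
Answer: -8742774569/20235 ≈ -4.3206e+5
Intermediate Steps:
y(B) = 4 + 1/(B + 4*B²) (y(B) = 4 + 1/(B + (B + B)*(B + B)) = 4 + 1/(B + (2*B)*(2*B)) = 4 + 1/(B + 4*B²))
(-207697 - 224369) + y(71) = (-207697 - 224369) + (1 + 4*71 + 16*71²)/(71*(1 + 4*71)) = -432066 + (1 + 284 + 16*5041)/(71*(1 + 284)) = -432066 + (1/71)*(1 + 284 + 80656)/285 = -432066 + (1/71)*(1/285)*80941 = -432066 + 80941/20235 = -8742774569/20235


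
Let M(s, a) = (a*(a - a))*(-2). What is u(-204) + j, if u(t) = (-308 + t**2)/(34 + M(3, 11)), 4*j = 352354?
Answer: 3036317/34 ≈ 89304.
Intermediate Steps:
j = 176177/2 (j = (1/4)*352354 = 176177/2 ≈ 88089.)
M(s, a) = 0 (M(s, a) = (a*0)*(-2) = 0*(-2) = 0)
u(t) = -154/17 + t**2/34 (u(t) = (-308 + t**2)/(34 + 0) = (-308 + t**2)/34 = (-308 + t**2)*(1/34) = -154/17 + t**2/34)
u(-204) + j = (-154/17 + (1/34)*(-204)**2) + 176177/2 = (-154/17 + (1/34)*41616) + 176177/2 = (-154/17 + 1224) + 176177/2 = 20654/17 + 176177/2 = 3036317/34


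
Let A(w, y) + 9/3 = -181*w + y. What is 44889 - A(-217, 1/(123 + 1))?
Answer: 696259/124 ≈ 5615.0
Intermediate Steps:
A(w, y) = -3 + y - 181*w (A(w, y) = -3 + (-181*w + y) = -3 + (y - 181*w) = -3 + y - 181*w)
44889 - A(-217, 1/(123 + 1)) = 44889 - (-3 + 1/(123 + 1) - 181*(-217)) = 44889 - (-3 + 1/124 + 39277) = 44889 - 1*4869977/124 = 44889 - 4869977/124 = 696259/124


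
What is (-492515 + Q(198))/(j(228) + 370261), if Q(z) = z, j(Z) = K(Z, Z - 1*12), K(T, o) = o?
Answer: -492317/370477 ≈ -1.3289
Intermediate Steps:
j(Z) = -12 + Z (j(Z) = Z - 1*12 = Z - 12 = -12 + Z)
(-492515 + Q(198))/(j(228) + 370261) = (-492515 + 198)/((-12 + 228) + 370261) = -492317/(216 + 370261) = -492317/370477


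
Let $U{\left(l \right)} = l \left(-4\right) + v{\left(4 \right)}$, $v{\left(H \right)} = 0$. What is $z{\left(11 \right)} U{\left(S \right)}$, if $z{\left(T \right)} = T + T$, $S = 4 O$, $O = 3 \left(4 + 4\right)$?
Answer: $-8448$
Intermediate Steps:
$O = 24$ ($O = 3 \cdot 8 = 24$)
$S = 96$ ($S = 4 \cdot 24 = 96$)
$z{\left(T \right)} = 2 T$
$U{\left(l \right)} = - 4 l$ ($U{\left(l \right)} = l \left(-4\right) + 0 = - 4 l + 0 = - 4 l$)
$z{\left(11 \right)} U{\left(S \right)} = 2 \cdot 11 \left(\left(-4\right) 96\right) = 22 \left(-384\right) = -8448$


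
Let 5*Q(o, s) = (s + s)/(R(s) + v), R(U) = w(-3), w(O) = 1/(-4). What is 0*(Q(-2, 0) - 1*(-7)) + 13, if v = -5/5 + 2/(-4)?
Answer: 13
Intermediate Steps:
w(O) = -1/4
R(U) = -1/4
v = -3/2 (v = -5*1/5 + 2*(-1/4) = -1 - 1/2 = -3/2 ≈ -1.5000)
Q(o, s) = -8*s/35 (Q(o, s) = ((s + s)/(-1/4 - 3/2))/5 = ((2*s)/(-7/4))/5 = ((2*s)*(-4/7))/5 = (-8*s/7)/5 = -8*s/35)
0*(Q(-2, 0) - 1*(-7)) + 13 = 0*(-8/35*0 - 1*(-7)) + 13 = 0*(0 + 7) + 13 = 0*7 + 13 = 0 + 13 = 13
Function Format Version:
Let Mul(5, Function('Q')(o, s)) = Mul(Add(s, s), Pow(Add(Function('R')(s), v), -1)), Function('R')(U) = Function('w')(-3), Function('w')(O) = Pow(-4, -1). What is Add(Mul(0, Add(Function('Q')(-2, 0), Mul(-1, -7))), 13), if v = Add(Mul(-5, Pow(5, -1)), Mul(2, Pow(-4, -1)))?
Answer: 13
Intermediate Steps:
Function('w')(O) = Rational(-1, 4)
Function('R')(U) = Rational(-1, 4)
v = Rational(-3, 2) (v = Add(Mul(-5, Rational(1, 5)), Mul(2, Rational(-1, 4))) = Add(-1, Rational(-1, 2)) = Rational(-3, 2) ≈ -1.5000)
Function('Q')(o, s) = Mul(Rational(-8, 35), s) (Function('Q')(o, s) = Mul(Rational(1, 5), Mul(Add(s, s), Pow(Add(Rational(-1, 4), Rational(-3, 2)), -1))) = Mul(Rational(1, 5), Mul(Mul(2, s), Pow(Rational(-7, 4), -1))) = Mul(Rational(1, 5), Mul(Mul(2, s), Rational(-4, 7))) = Mul(Rational(1, 5), Mul(Rational(-8, 7), s)) = Mul(Rational(-8, 35), s))
Add(Mul(0, Add(Function('Q')(-2, 0), Mul(-1, -7))), 13) = Add(Mul(0, Add(Mul(Rational(-8, 35), 0), Mul(-1, -7))), 13) = Add(Mul(0, Add(0, 7)), 13) = Add(Mul(0, 7), 13) = Add(0, 13) = 13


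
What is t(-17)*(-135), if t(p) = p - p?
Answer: 0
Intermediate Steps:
t(p) = 0
t(-17)*(-135) = 0*(-135) = 0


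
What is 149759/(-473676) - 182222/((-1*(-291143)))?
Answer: -129915472609/137907451668 ≈ -0.94205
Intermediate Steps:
149759/(-473676) - 182222/((-1*(-291143))) = 149759*(-1/473676) - 182222/291143 = -149759/473676 - 182222*1/291143 = -149759/473676 - 182222/291143 = -129915472609/137907451668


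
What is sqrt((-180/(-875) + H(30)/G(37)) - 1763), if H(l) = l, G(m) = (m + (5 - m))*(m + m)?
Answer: 8*I*sqrt(46189283)/1295 ≈ 41.985*I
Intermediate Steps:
G(m) = 10*m (G(m) = 5*(2*m) = 10*m)
sqrt((-180/(-875) + H(30)/G(37)) - 1763) = sqrt((-180/(-875) + 30/((10*37))) - 1763) = sqrt((-180*(-1/875) + 30/370) - 1763) = sqrt((36/175 + 30*(1/370)) - 1763) = sqrt((36/175 + 3/37) - 1763) = sqrt(1857/6475 - 1763) = sqrt(-11413568/6475) = 8*I*sqrt(46189283)/1295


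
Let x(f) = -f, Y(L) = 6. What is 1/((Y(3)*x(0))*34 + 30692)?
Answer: 1/30692 ≈ 3.2582e-5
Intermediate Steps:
1/((Y(3)*x(0))*34 + 30692) = 1/((6*(-1*0))*34 + 30692) = 1/((6*0)*34 + 30692) = 1/(0*34 + 30692) = 1/(0 + 30692) = 1/30692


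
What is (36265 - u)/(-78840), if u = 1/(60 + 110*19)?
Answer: -77969749/169506000 ≈ -0.45998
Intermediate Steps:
u = 1/2150 (u = 1/(60 + 2090) = 1/2150 ≈ 0.00046512)
(36265 - u)/(-78840) = (36265 - 1*1/2150)/(-78840) = (36265 - 1/2150)*(-1/78840) = (77969749/2150)*(-1/78840) = -77969749/169506000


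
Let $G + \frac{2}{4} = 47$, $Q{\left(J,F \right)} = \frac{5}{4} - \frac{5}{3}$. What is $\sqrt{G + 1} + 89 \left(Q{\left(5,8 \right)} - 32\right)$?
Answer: $- \frac{34621}{12} + \frac{\sqrt{190}}{2} \approx -2878.2$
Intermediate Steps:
$Q{\left(J,F \right)} = - \frac{5}{12}$ ($Q{\left(J,F \right)} = 5 \cdot \frac{1}{4} - \frac{5}{3} = \frac{5}{4} - \frac{5}{3} = - \frac{5}{12}$)
$G = \frac{93}{2}$ ($G = - \frac{1}{2} + 47 = \frac{93}{2} \approx 46.5$)
$\sqrt{G + 1} + 89 \left(Q{\left(5,8 \right)} - 32\right) = \sqrt{\frac{93}{2} + 1} + 89 \left(- \frac{5}{12} - 32\right) = \sqrt{\frac{95}{2}} + 89 \left(- \frac{5}{12} - 32\right) = \frac{\sqrt{190}}{2} + 89 \left(- \frac{389}{12}\right) = \frac{\sqrt{190}}{2} - \frac{34621}{12} = - \frac{34621}{12} + \frac{\sqrt{190}}{2}$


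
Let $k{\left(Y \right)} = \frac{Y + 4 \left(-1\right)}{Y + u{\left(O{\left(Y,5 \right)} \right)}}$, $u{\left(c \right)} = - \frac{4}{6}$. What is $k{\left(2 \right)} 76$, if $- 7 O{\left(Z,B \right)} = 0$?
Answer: $-114$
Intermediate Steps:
$O{\left(Z,B \right)} = 0$ ($O{\left(Z,B \right)} = \left(- \frac{1}{7}\right) 0 = 0$)
$u{\left(c \right)} = - \frac{2}{3}$ ($u{\left(c \right)} = \left(-4\right) \frac{1}{6} = - \frac{2}{3}$)
$k{\left(Y \right)} = \frac{-4 + Y}{- \frac{2}{3} + Y}$ ($k{\left(Y \right)} = \frac{Y + 4 \left(-1\right)}{Y - \frac{2}{3}} = \frac{Y - 4}{- \frac{2}{3} + Y} = \frac{-4 + Y}{- \frac{2}{3} + Y}$)
$k{\left(2 \right)} 76 = \frac{3 \left(-4 + 2\right)}{-2 + 3 \cdot 2} \cdot 76 = 3 \frac{1}{-2 + 6} \left(-2\right) 76 = 3 \cdot \frac{1}{4} \left(-2\right) 76 = \left(- \frac{3}{2}\right) 76 = -114$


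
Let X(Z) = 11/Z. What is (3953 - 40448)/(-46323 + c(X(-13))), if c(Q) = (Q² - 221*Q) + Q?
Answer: 685295/866334 ≈ 0.79103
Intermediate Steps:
c(Q) = Q² - 220*Q
(3953 - 40448)/(-46323 + c(X(-13))) = (3953 - 40448)/(-46323 + (11/(-13))*(-220 + 11/(-13))) = -36495/(-46323 + (11*(-1/13))*(-220 + 11*(-1/13))) = -36495/(-46323 - 11*(-220 - 11/13)/13) = -36495/(-46323 - 11/13*(-2871/13)) = -36495/(-46323 + 31581/169) = -36495/(-7797006/169) = -36495*(-169/7797006) = 685295/866334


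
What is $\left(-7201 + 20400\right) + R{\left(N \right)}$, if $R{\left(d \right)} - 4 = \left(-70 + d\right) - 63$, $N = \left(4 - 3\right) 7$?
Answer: $13077$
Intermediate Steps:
$N = 7$ ($N = 1 \cdot 7 = 7$)
$R{\left(d \right)} = -129 + d$ ($R{\left(d \right)} = 4 + \left(\left(-70 + d\right) - 63\right) = 4 + \left(-133 + d\right) = -129 + d$)
$\left(-7201 + 20400\right) + R{\left(N \right)} = \left(-7201 + 20400\right) + \left(-129 + 7\right) = 13199 - 122 = 13077$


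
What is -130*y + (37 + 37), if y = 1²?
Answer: -56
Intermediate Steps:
y = 1
-130*y + (37 + 37) = -130*1 + (37 + 37) = -130 + 74 = -56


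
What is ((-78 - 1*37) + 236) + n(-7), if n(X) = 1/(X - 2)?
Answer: 1088/9 ≈ 120.89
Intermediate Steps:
n(X) = 1/(-2 + X)
((-78 - 1*37) + 236) + n(-7) = ((-78 - 1*37) + 236) + 1/(-2 - 7) = ((-78 - 37) + 236) + 1/(-9) = (-115 + 236) - 1/9 = 121 - 1/9 = 1088/9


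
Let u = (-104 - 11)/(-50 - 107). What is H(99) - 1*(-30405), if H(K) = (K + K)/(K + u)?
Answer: 238056288/7829 ≈ 30407.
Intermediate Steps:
u = 115/157 (u = -115/(-157) = -115*(-1/157) = 115/157 ≈ 0.73248)
H(K) = 2*K/(115/157 + K) (H(K) = (K + K)/(K + 115/157) = (2*K)/(115/157 + K) = 2*K/(115/157 + K))
H(99) - 1*(-30405) = 314*99/(115 + 157*99) - 1*(-30405) = 314*99/(115 + 15543) + 30405 = 314*99/15658 + 30405 = 314*99*(1/15658) + 30405 = 15543/7829 + 30405 = 238056288/7829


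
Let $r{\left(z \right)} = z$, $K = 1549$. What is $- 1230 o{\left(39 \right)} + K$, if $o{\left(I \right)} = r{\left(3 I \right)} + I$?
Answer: $-190331$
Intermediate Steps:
$o{\left(I \right)} = 4 I$ ($o{\left(I \right)} = 3 I + I = 4 I$)
$- 1230 o{\left(39 \right)} + K = - 1230 \cdot 4 \cdot 39 + 1549 = \left(-1230\right) 156 + 1549 = -191880 + 1549 = -190331$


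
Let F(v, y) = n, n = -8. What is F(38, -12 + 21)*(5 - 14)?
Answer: 72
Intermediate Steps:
F(v, y) = -8
F(38, -12 + 21)*(5 - 14) = -8*(5 - 14) = -8*(-9) = 72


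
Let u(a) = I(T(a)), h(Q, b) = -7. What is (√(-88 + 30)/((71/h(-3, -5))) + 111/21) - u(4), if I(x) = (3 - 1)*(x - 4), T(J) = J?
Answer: 37/7 - 7*I*√58/71 ≈ 5.2857 - 0.75085*I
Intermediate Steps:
I(x) = -8 + 2*x (I(x) = 2*(-4 + x) = -8 + 2*x)
u(a) = -8 + 2*a
(√(-88 + 30)/((71/h(-3, -5))) + 111/21) - u(4) = (√(-88 + 30)/((71/(-7))) + 111/21) - (-8 + 2*4) = (√(-58)/((71*(-⅐))) + 111*(1/21)) - (-8 + 8) = ((I*√58)/(-71/7) + 37/7) - 1*0 = ((I*√58)*(-7/71) + 37/7) + 0 = (-7*I*√58/71 + 37/7) + 0 = (37/7 - 7*I*√58/71) + 0 = 37/7 - 7*I*√58/71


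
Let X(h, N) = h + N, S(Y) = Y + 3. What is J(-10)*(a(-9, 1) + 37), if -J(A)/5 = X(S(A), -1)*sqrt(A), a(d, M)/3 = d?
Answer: 400*I*sqrt(10) ≈ 1264.9*I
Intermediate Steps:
S(Y) = 3 + Y
a(d, M) = 3*d
X(h, N) = N + h
J(A) = -5*sqrt(A)*(2 + A) (J(A) = -5*(-1 + (3 + A))*sqrt(A) = -5*(2 + A)*sqrt(A) = -5*sqrt(A)*(2 + A))
J(-10)*(a(-9, 1) + 37) = (5*sqrt(-10)*(-2 - 1*(-10)))*(3*(-9) + 37) = (5*(I*sqrt(10))*(-2 + 10))*(-27 + 37) = (5*(I*sqrt(10))*8)*10 = (40*I*sqrt(10))*10 = 400*I*sqrt(10)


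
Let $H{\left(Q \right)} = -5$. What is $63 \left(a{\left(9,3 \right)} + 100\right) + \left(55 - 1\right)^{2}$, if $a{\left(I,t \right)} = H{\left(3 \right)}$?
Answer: $8901$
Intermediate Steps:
$a{\left(I,t \right)} = -5$
$63 \left(a{\left(9,3 \right)} + 100\right) + \left(55 - 1\right)^{2} = 63 \left(-5 + 100\right) + \left(55 - 1\right)^{2} = 63 \cdot 95 + 54^{2} = 5985 + 2916 = 8901$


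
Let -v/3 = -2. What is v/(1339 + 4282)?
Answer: 6/5621 ≈ 0.0010674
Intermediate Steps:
v = 6 (v = -3*(-2) = 6)
v/(1339 + 4282) = 6/(1339 + 4282) = 6/5621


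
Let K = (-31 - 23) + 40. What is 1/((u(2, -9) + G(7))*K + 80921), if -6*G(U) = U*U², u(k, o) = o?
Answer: 3/245542 ≈ 1.2218e-5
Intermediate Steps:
K = -14 (K = -54 + 40 = -14)
G(U) = -U³/6 (G(U) = -U*U²/6 = -U³/6)
1/((u(2, -9) + G(7))*K + 80921) = 1/((-9 - ⅙*7³)*(-14) + 80921) = 1/((-9 - ⅙*343)*(-14) + 80921) = 1/((-9 - 343/6)*(-14) + 80921) = 1/(-397/6*(-14) + 80921) = 1/(2779/3 + 80921) = 1/(245542/3) = 3/245542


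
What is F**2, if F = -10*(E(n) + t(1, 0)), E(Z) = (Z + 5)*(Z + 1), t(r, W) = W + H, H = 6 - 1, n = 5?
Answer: 422500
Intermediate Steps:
H = 5
t(r, W) = 5 + W (t(r, W) = W + 5 = 5 + W)
E(Z) = (1 + Z)*(5 + Z) (E(Z) = (5 + Z)*(1 + Z) = (1 + Z)*(5 + Z))
F = -650 (F = -10*((5 + 5**2 + 6*5) + (5 + 0)) = -10*((5 + 25 + 30) + 5) = -10*(60 + 5) = -10*65 = -650)
F**2 = (-650)**2 = 422500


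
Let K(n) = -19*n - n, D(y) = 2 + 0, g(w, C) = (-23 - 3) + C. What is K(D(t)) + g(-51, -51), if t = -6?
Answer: -117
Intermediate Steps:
g(w, C) = -26 + C
D(y) = 2
K(n) = -20*n
K(D(t)) + g(-51, -51) = -20*2 + (-26 - 51) = -40 - 77 = -117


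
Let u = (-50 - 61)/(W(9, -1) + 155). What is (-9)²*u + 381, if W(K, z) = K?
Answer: 53493/164 ≈ 326.18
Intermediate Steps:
u = -111/164 (u = (-50 - 61)/(9 + 155) = -111/164 ≈ -0.67683)
(-9)²*u + 381 = (-9)²*(-111/164) + 381 = 81*(-111/164) + 381 = -8991/164 + 381 = 53493/164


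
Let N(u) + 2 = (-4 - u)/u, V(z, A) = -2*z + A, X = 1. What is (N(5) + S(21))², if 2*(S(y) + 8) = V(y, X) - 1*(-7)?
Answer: 20736/25 ≈ 829.44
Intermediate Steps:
V(z, A) = A - 2*z
N(u) = -2 + (-4 - u)/u
S(y) = -4 - y (S(y) = -8 + ((1 - 2*y) - 1*(-7))/2 = -8 + ((1 - 2*y) + 7)/2 = -8 + (8 - 2*y)/2 = -8 + (4 - y) = -4 - y)
(N(5) + S(21))² = ((-3 - 4/5) + (-4 - 1*21))² = ((-3 - 4*⅕) + (-4 - 21))² = ((-3 - ⅘) - 25)² = (-19/5 - 25)² = (-144/5)² = 20736/25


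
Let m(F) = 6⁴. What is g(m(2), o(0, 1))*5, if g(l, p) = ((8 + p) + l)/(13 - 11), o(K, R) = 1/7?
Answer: 45645/14 ≈ 3260.4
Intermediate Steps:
m(F) = 1296
o(K, R) = ⅐
g(l, p) = 4 + l/2 + p/2 (g(l, p) = (8 + l + p)/2 = (8 + l + p)*(½) = 4 + l/2 + p/2)
g(m(2), o(0, 1))*5 = (4 + (½)*1296 + (½)*(⅐))*5 = (4 + 648 + 1/14)*5 = (9129/14)*5 = 45645/14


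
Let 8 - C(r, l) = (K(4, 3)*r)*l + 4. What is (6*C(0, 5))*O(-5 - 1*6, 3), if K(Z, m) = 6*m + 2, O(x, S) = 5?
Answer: 120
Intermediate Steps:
K(Z, m) = 2 + 6*m
C(r, l) = 4 - 20*l*r (C(r, l) = 8 - (((2 + 6*3)*r)*l + 4) = 8 - (((2 + 18)*r)*l + 4) = 8 - ((20*r)*l + 4) = 8 - (20*l*r + 4) = 8 - (4 + 20*l*r) = 8 + (-4 - 20*l*r) = 4 - 20*l*r)
(6*C(0, 5))*O(-5 - 1*6, 3) = (6*(4 - 20*5*0))*5 = (6*(4 + 0))*5 = (6*4)*5 = 24*5 = 120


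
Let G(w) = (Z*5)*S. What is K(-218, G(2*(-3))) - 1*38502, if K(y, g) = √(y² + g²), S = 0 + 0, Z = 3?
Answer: -38284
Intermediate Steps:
S = 0
G(w) = 0 (G(w) = (3*5)*0 = 15*0 = 0)
K(y, g) = √(g² + y²)
K(-218, G(2*(-3))) - 1*38502 = √(0² + (-218)²) - 1*38502 = √(0 + 47524) - 38502 = √47524 - 38502 = 218 - 38502 = -38284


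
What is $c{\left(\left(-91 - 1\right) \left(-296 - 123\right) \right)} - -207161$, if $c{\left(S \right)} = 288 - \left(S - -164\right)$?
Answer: $168737$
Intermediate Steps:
$c{\left(S \right)} = 124 - S$ ($c{\left(S \right)} = 288 - \left(S + 164\right) = 288 - \left(164 + S\right) = 124 - S$)
$c{\left(\left(-91 - 1\right) \left(-296 - 123\right) \right)} - -207161 = \left(124 - \left(-91 - 1\right) \left(-296 - 123\right)\right) - -207161 = \left(124 - \left(-92\right) \left(-419\right)\right) + 207161 = \left(124 - 38548\right) + 207161 = -38424 + 207161 = 168737$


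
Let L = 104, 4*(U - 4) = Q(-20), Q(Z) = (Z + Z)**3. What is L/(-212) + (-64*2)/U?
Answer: -102278/211947 ≈ -0.48256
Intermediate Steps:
Q(Z) = 8*Z**3 (Q(Z) = (2*Z)**3 = 8*Z**3)
U = -15996 (U = 4 + (8*(-20)**3)/4 = 4 + (8*(-8000))/4 = 4 + (1/4)*(-64000) = 4 - 16000 = -15996)
L/(-212) + (-64*2)/U = 104/(-212) - 64*2/(-15996) = 104*(-1/212) - 128*(-1/15996) = -26/53 + 32/3999 = -102278/211947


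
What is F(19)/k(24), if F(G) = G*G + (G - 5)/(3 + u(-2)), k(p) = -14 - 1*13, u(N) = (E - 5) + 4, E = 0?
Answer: -368/27 ≈ -13.630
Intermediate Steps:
u(N) = -1 (u(N) = (0 - 5) + 4 = -5 + 4 = -1)
k(p) = -27 (k(p) = -14 - 13 = -27)
F(G) = -5/2 + G² + G/2 (F(G) = G*G + (G - 5)/(3 - 1) = G² + (-5 + G)/2 = G² + (-5 + G)*(½) = G² + (-5/2 + G/2) = -5/2 + G² + G/2)
F(19)/k(24) = (-5/2 + 19² + (½)*19)/(-27) = (-5/2 + 361 + 19/2)*(-1/27) = 368*(-1/27) = -368/27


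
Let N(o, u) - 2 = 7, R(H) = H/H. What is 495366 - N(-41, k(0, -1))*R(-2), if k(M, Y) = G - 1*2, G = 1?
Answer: 495357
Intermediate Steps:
R(H) = 1
k(M, Y) = -1 (k(M, Y) = 1 - 1*2 = 1 - 2 = -1)
N(o, u) = 9 (N(o, u) = 2 + 7 = 9)
495366 - N(-41, k(0, -1))*R(-2) = 495366 - 9 = 495357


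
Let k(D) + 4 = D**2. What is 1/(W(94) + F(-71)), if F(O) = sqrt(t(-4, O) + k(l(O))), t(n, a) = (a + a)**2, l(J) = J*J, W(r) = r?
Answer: -2/540915 + sqrt(25431841)/25423005 ≈ 0.00019467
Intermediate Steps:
l(J) = J**2
k(D) = -4 + D**2
t(n, a) = 4*a**2 (t(n, a) = (2*a)**2 = 4*a**2)
F(O) = sqrt(-4 + O**4 + 4*O**2) (F(O) = sqrt(4*O**2 + (-4 + (O**2)**2)) = sqrt(4*O**2 + (-4 + O**4)) = sqrt(-4 + O**4 + 4*O**2))
1/(W(94) + F(-71)) = 1/(94 + sqrt(-4 + (-71)**4 + 4*(-71)**2)) = 1/(94 + sqrt(-4 + 25411681 + 4*5041)) = 1/(94 + sqrt(-4 + 25411681 + 20164)) = 1/(94 + sqrt(25431841))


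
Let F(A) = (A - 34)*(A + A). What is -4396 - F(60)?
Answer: -7516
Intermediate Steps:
F(A) = 2*A*(-34 + A) (F(A) = (-34 + A)*(2*A) = 2*A*(-34 + A))
-4396 - F(60) = -4396 - 2*60*(-34 + 60) = -4396 - 2*60*26 = -4396 - 1*3120 = -4396 - 3120 = -7516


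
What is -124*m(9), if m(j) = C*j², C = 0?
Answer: 0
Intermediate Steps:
m(j) = 0 (m(j) = 0*j² = 0)
-124*m(9) = -124*0 = 0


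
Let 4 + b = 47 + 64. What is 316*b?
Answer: 33812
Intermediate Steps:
b = 107 (b = -4 + (47 + 64) = -4 + 111 = 107)
316*b = 316*107 = 33812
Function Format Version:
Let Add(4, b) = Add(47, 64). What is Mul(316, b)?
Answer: 33812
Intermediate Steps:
b = 107 (b = Add(-4, Add(47, 64)) = Add(-4, 111) = 107)
Mul(316, b) = Mul(316, 107) = 33812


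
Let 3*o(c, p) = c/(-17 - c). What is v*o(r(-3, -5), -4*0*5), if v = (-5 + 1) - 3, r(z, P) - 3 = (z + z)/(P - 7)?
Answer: 49/123 ≈ 0.39837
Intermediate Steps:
r(z, P) = 3 + 2*z/(-7 + P) (r(z, P) = 3 + (z + z)/(P - 7) = 3 + (2*z)/(-7 + P) = 3 + 2*z/(-7 + P))
o(c, p) = c/(3*(-17 - c)) (o(c, p) = (c/(-17 - c))/3 = c/(3*(-17 - c)))
v = -7 (v = -4 - 3 = -7)
v*o(r(-3, -5), -4*0*5) = -(-7)*(-21 + 2*(-3) + 3*(-5))/(-7 - 5)/(51 + 3*((-21 + 2*(-3) + 3*(-5))/(-7 - 5))) = -(-7)*(-21 - 6 - 15)/(-12)/(51 + 3*((-21 - 6 - 15)/(-12))) = -(-7)*(-1/12*(-42))/(51 + 3*(-1/12*(-42))) = -(-7)*7/(2*(51 + 3*(7/2))) = -(-7)*7/(2*(51 + 21/2)) = -(-7)*7/(2*123/2) = -(-7)*7*2/(2*123) = -7*(-7/123) = 49/123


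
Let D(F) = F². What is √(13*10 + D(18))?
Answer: √454 ≈ 21.307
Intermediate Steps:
√(13*10 + D(18)) = √(13*10 + 18²) = √(130 + 324) = √454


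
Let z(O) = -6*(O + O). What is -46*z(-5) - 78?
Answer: -2838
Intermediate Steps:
z(O) = -12*O
-46*z(-5) - 78 = -(-552)*(-5) - 78 = -46*60 - 78 = -2760 - 78 = -2838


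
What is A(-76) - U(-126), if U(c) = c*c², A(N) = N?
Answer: 2000300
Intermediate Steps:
U(c) = c³
A(-76) - U(-126) = -76 - 1*(-126)³ = -76 - 1*(-2000376) = -76 + 2000376 = 2000300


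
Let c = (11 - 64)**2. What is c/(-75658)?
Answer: -2809/75658 ≈ -0.037128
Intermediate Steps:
c = 2809 (c = (-53)**2 = 2809)
c/(-75658) = 2809/(-75658) = 2809*(-1/75658) = -2809/75658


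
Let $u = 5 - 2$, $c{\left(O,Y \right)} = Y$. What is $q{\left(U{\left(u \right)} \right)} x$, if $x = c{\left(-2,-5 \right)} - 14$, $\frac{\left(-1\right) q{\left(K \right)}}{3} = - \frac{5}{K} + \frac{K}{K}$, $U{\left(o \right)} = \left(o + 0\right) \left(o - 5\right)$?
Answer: $\frac{209}{2} \approx 104.5$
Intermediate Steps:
$u = 3$ ($u = 5 - 2 = 3$)
$U{\left(o \right)} = o \left(-5 + o\right)$
$q{\left(K \right)} = -3 + \frac{15}{K}$ ($q{\left(K \right)} = - 3 \left(- \frac{5}{K} + \frac{K}{K}\right) = - 3 \left(- \frac{5}{K} + 1\right) = - 3 \left(1 - \frac{5}{K}\right) = -3 + \frac{15}{K}$)
$x = -19$ ($x = -5 - 14 = -19$)
$q{\left(U{\left(u \right)} \right)} x = \left(-3 + \frac{15}{3 \left(-5 + 3\right)}\right) \left(-19\right) = \left(-3 + \frac{15}{3 \left(-2\right)}\right) \left(-19\right) = \left(-3 + \frac{15}{-6}\right) \left(-19\right) = \left(-3 + 15 \left(- \frac{1}{6}\right)\right) \left(-19\right) = \left(-3 - \frac{5}{2}\right) \left(-19\right) = \left(- \frac{11}{2}\right) \left(-19\right) = \frac{209}{2}$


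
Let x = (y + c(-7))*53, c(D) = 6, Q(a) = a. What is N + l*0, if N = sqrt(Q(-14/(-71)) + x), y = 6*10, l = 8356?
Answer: 2*sqrt(4408603)/71 ≈ 59.146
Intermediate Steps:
y = 60
x = 3498 (x = (60 + 6)*53 = 66*53 = 3498)
N = 2*sqrt(4408603)/71 (N = sqrt(-14/(-71) + 3498) = sqrt(-14*(-1/71) + 3498) = sqrt(14/71 + 3498) = sqrt(248372/71) = 2*sqrt(4408603)/71 ≈ 59.146)
N + l*0 = 2*sqrt(4408603)/71 + 8356*0 = 2*sqrt(4408603)/71 + 0 = 2*sqrt(4408603)/71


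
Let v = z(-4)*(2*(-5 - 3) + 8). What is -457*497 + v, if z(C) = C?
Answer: -227097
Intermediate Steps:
v = 32 (v = -4*(2*(-5 - 3) + 8) = -4*(2*(-8) + 8) = -4*(-16 + 8) = -4*(-8) = 32)
-457*497 + v = -457*497 + 32 = -227129 + 32 = -227097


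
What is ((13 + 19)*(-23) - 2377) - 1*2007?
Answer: -5120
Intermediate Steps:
((13 + 19)*(-23) - 2377) - 1*2007 = (32*(-23) - 2377) - 2007 = (-736 - 2377) - 2007 = -3113 - 2007 = -5120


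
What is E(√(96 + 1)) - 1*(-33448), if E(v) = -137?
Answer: 33311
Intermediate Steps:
E(√(96 + 1)) - 1*(-33448) = -137 - 1*(-33448) = -137 + 33448 = 33311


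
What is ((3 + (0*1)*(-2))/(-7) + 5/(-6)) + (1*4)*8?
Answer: 1291/42 ≈ 30.738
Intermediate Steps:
((3 + (0*1)*(-2))/(-7) + 5/(-6)) + (1*4)*8 = ((3 + 0*(-2))*(-1/7) + 5*(-1/6)) + 4*8 = ((3 + 0)*(-1/7) - 5/6) + 32 = (3*(-1/7) - 5/6) + 32 = (-3/7 - 5/6) + 32 = -53/42 + 32 = 1291/42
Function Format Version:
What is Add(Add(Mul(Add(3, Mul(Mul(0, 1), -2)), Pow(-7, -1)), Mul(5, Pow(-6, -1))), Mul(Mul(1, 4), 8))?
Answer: Rational(1291, 42) ≈ 30.738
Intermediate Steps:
Add(Add(Mul(Add(3, Mul(Mul(0, 1), -2)), Pow(-7, -1)), Mul(5, Pow(-6, -1))), Mul(Mul(1, 4), 8)) = Add(Add(Mul(Add(3, Mul(0, -2)), Rational(-1, 7)), Mul(5, Rational(-1, 6))), Mul(4, 8)) = Add(Add(Mul(Add(3, 0), Rational(-1, 7)), Rational(-5, 6)), 32) = Add(Add(Mul(3, Rational(-1, 7)), Rational(-5, 6)), 32) = Add(Add(Rational(-3, 7), Rational(-5, 6)), 32) = Add(Rational(-53, 42), 32) = Rational(1291, 42)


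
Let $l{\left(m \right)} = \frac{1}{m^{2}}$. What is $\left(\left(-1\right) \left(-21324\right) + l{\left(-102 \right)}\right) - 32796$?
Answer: $- \frac{119354687}{10404} \approx -11472.0$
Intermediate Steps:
$l{\left(m \right)} = \frac{1}{m^{2}}$
$\left(\left(-1\right) \left(-21324\right) + l{\left(-102 \right)}\right) - 32796 = \left(\left(-1\right) \left(-21324\right) + \frac{1}{10404}\right) - 32796 = \left(21324 + \frac{1}{10404}\right) - 32796 = \frac{221854897}{10404} - 32796 = - \frac{119354687}{10404}$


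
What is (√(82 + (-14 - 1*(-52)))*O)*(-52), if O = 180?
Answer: -18720*√30 ≈ -1.0253e+5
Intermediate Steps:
(√(82 + (-14 - 1*(-52)))*O)*(-52) = (√(82 + (-14 - 1*(-52)))*180)*(-52) = (√(82 + (-14 + 52))*180)*(-52) = (√(82 + 38)*180)*(-52) = (√120*180)*(-52) = ((2*√30)*180)*(-52) = (360*√30)*(-52) = -18720*√30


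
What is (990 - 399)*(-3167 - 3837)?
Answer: -4139364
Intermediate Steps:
(990 - 399)*(-3167 - 3837) = 591*(-7004) = -4139364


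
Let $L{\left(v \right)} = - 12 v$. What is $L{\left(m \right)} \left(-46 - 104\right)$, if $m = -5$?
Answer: $-9000$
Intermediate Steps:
$L{\left(m \right)} \left(-46 - 104\right) = \left(-12\right) \left(-5\right) \left(-46 - 104\right) = 60 \left(-150\right) = -9000$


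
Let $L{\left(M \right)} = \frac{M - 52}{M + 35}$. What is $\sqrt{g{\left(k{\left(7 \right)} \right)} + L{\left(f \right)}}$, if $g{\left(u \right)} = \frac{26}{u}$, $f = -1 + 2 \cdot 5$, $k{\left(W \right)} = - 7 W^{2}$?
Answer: $\frac{i \sqrt{1223761}}{1078} \approx 1.0262 i$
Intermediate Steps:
$f = 9$ ($f = -1 + 10 = 9$)
$L{\left(M \right)} = \frac{-52 + M}{35 + M}$
$\sqrt{g{\left(k{\left(7 \right)} \right)} + L{\left(f \right)}} = \sqrt{\frac{26}{\left(-7\right) 7^{2}} + \frac{-52 + 9}{35 + 9}} = \sqrt{\frac{26}{\left(-7\right) 49} + \frac{1}{44} \left(-43\right)} = \sqrt{\frac{26}{-343} + \frac{1}{44} \left(-43\right)} = \sqrt{26 \left(- \frac{1}{343}\right) - \frac{43}{44}} = \sqrt{- \frac{26}{343} - \frac{43}{44}} = \sqrt{- \frac{15893}{15092}} = \frac{i \sqrt{1223761}}{1078}$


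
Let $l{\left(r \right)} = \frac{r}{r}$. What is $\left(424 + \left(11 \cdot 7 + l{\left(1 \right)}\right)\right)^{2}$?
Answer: $252004$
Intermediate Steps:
$l{\left(r \right)} = 1$
$\left(424 + \left(11 \cdot 7 + l{\left(1 \right)}\right)\right)^{2} = \left(424 + \left(11 \cdot 7 + 1\right)\right)^{2} = \left(424 + \left(77 + 1\right)\right)^{2} = \left(424 + 78\right)^{2} = 502^{2} = 252004$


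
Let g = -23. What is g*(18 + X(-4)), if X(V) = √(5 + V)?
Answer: -437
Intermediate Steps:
g*(18 + X(-4)) = -23*(18 + √(5 - 4)) = -23*(18 + √1) = -23*(18 + 1) = -23*19 = -437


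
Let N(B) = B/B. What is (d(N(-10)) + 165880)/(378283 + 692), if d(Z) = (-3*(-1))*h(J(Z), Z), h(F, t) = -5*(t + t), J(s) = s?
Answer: 214/489 ≈ 0.43763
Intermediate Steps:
N(B) = 1
h(F, t) = -10*t
d(Z) = -30*Z (d(Z) = (-3*(-1))*(-10*Z) = 3*(-10*Z) = -30*Z)
(d(N(-10)) + 165880)/(378283 + 692) = (-30*1 + 165880)/(378283 + 692) = (-30 + 165880)/378975 = 165850*(1/378975) = 214/489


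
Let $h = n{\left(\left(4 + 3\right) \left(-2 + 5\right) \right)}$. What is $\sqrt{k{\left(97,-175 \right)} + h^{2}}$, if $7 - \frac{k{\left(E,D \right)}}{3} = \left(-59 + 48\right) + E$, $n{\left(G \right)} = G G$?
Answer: $2 \sqrt{48561} \approx 440.73$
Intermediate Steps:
$n{\left(G \right)} = G^{2}$
$k{\left(E,D \right)} = 54 - 3 E$ ($k{\left(E,D \right)} = 21 - 3 \left(\left(-59 + 48\right) + E\right) = 21 - 3 \left(-11 + E\right) = 21 - \left(-33 + 3 E\right) = 54 - 3 E$)
$h = 441$ ($h = \left(\left(4 + 3\right) \left(-2 + 5\right)\right)^{2} = \left(7 \cdot 3\right)^{2} = 21^{2} = 441$)
$\sqrt{k{\left(97,-175 \right)} + h^{2}} = \sqrt{\left(54 - 291\right) + 441^{2}} = \sqrt{\left(54 - 291\right) + 194481} = \sqrt{-237 + 194481} = \sqrt{194244} = 2 \sqrt{48561}$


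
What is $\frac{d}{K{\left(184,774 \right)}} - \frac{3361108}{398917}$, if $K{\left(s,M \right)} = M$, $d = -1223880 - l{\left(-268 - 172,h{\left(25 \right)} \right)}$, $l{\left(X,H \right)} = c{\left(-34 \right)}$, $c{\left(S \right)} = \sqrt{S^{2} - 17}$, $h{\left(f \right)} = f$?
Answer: $- \frac{81804672592}{51460293} - \frac{\sqrt{1139}}{774} \approx -1589.7$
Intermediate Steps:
$c{\left(S \right)} = \sqrt{-17 + S^{2}}$
$l{\left(X,H \right)} = \sqrt{1139}$ ($l{\left(X,H \right)} = \sqrt{-17 + \left(-34\right)^{2}} = \sqrt{-17 + 1156} = \sqrt{1139}$)
$d = -1223880 - \sqrt{1139} \approx -1.2239 \cdot 10^{6}$
$\frac{d}{K{\left(184,774 \right)}} - \frac{3361108}{398917} = \frac{-1223880 - \sqrt{1139}}{774} - \frac{3361108}{398917} = \left(-1223880 - \sqrt{1139}\right) \frac{1}{774} - \frac{3361108}{398917} = \left(- \frac{203980}{129} - \frac{\sqrt{1139}}{774}\right) - \frac{3361108}{398917} = - \frac{81804672592}{51460293} - \frac{\sqrt{1139}}{774}$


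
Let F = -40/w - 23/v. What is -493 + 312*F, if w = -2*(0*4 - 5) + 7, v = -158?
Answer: -1587023/1343 ≈ -1181.7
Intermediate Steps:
w = 17 (w = -2*(0 - 5) + 7 = -2*(-5) + 7 = 10 + 7 = 17)
F = -5929/2686 (F = -40/17 - 23/(-158) = -40*1/17 - 23*(-1/158) = -40/17 + 23/158 = -5929/2686 ≈ -2.2074)
-493 + 312*F = -493 + 312*(-5929/2686) = -493 - 924924/1343 = -1587023/1343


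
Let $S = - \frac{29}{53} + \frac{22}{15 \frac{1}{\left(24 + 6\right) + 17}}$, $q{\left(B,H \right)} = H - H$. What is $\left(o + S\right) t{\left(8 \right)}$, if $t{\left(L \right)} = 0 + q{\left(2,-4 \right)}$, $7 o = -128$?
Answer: $0$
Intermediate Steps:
$o = - \frac{128}{7}$ ($o = \frac{1}{7} \left(-128\right) = - \frac{128}{7} \approx -18.286$)
$q{\left(B,H \right)} = 0$
$t{\left(L \right)} = 0$ ($t{\left(L \right)} = 0 + 0 = 0$)
$S = \frac{54367}{795}$ ($S = \left(-29\right) \frac{1}{53} + \frac{22}{15 \frac{1}{30 + 17}} = - \frac{29}{53} + \frac{22}{15 \cdot \frac{1}{47}} = - \frac{29}{53} + \frac{22}{\frac{15}{47}} = - \frac{29}{53} + 22 \cdot \frac{47}{15} = - \frac{29}{53} + \frac{1034}{15} = \frac{54367}{795} \approx 68.386$)
$\left(o + S\right) t{\left(8 \right)} = \left(- \frac{128}{7} + \frac{54367}{795}\right) 0 = \frac{278809}{5565} \cdot 0 = 0$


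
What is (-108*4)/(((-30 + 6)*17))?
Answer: 18/17 ≈ 1.0588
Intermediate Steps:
(-108*4)/(((-30 + 6)*17)) = (-12*36)/((-24*17)) = -432/(-408) = -432*(-1/408) = 18/17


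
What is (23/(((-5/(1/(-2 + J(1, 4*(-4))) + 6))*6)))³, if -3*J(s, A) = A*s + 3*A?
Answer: -19486825371/195112000 ≈ -99.875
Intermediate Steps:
J(s, A) = -A - A*s/3 (J(s, A) = -(A*s + 3*A)/3 = -(3*A + A*s)/3 = -A - A*s/3)
(23/(((-5/(1/(-2 + J(1, 4*(-4))) + 6))*6)))³ = (23/(((-5/(1/(-2 - 4*(-4)*(3 + 1)/3) + 6))*6)))³ = (23/(((-5/(1/(-2 - ⅓*(-16)*4) + 6))*6)))³ = (23/(((-5/(1/(-2 + 64/3) + 6))*6)))³ = (23/(((-5/(1/(58/3) + 6))*6)))³ = (23/(((-5/(3/58 + 6))*6)))³ = (23/(((-5/(351/58))*6)))³ = (23/((((58/351)*(-5))*6)))³ = (23/((-290/351*6)))³ = (23/(-580/117))³ = (23*(-117/580))³ = (-2691/580)³ = -19486825371/195112000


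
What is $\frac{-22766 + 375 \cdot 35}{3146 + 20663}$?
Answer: $- \frac{9641}{23809} \approx -0.40493$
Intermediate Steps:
$\frac{-22766 + 375 \cdot 35}{3146 + 20663} = \frac{-22766 + 13125}{23809} = \left(-9641\right) \frac{1}{23809} = - \frac{9641}{23809}$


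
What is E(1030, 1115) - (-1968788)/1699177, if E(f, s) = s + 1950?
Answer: 5209946293/1699177 ≈ 3066.2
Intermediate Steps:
E(f, s) = 1950 + s
E(1030, 1115) - (-1968788)/1699177 = (1950 + 1115) - (-1968788)/1699177 = 3065 - (-1968788)/1699177 = 3065 - 1*(-1968788/1699177) = 3065 + 1968788/1699177 = 5209946293/1699177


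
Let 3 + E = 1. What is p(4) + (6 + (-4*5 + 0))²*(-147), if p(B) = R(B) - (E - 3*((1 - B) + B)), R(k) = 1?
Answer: -28806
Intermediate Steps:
E = -2 (E = -3 + 1 = -2)
p(B) = 6 (p(B) = 1 - (-2 - 3*((1 - B) + B)) = 1 - (-2 - 3) = 1 - 1*(-5) = 1 + 5 = 6)
p(4) + (6 + (-4*5 + 0))²*(-147) = 6 + (6 + (-4*5 + 0))²*(-147) = 6 + (6 + (-20 + 0))²*(-147) = 6 + (6 - 20)²*(-147) = 6 + (-14)²*(-147) = 6 + 196*(-147) = 6 - 28812 = -28806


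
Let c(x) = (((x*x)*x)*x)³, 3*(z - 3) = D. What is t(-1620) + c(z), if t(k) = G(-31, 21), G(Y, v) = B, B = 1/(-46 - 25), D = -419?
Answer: 1602007811325999211750999999468559/37732311 ≈ 4.2457e+25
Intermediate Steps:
z = -410/3 (z = 3 + (⅓)*(-419) = 3 - 419/3 = -410/3 ≈ -136.67)
B = -1/71 (B = 1/(-71) = -1/71 ≈ -0.014085)
G(Y, v) = -1/71
t(k) = -1/71
c(x) = x¹² (c(x) = ((x²*x)*x)³ = (x³*x)³ = (x⁴)³ = x¹²)
t(-1620) + c(z) = -1/71 + (-410/3)¹² = -1/71 + 22563490300366186081000000000000/531441 = 1602007811325999211750999999468559/37732311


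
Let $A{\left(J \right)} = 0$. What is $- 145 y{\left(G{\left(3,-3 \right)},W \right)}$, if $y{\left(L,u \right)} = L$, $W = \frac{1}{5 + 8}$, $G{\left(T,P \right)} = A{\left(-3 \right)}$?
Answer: $0$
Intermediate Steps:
$G{\left(T,P \right)} = 0$
$W = \frac{1}{13} \approx 0.076923$
$- 145 y{\left(G{\left(3,-3 \right)},W \right)} = \left(-145\right) 0 = 0$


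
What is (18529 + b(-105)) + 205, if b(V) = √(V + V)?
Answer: 18734 + I*√210 ≈ 18734.0 + 14.491*I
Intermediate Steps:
b(V) = √2*√V (b(V) = √(2*V) = √2*√V)
(18529 + b(-105)) + 205 = (18529 + √2*√(-105)) + 205 = (18529 + √2*(I*√105)) + 205 = (18529 + I*√210) + 205 = 18734 + I*√210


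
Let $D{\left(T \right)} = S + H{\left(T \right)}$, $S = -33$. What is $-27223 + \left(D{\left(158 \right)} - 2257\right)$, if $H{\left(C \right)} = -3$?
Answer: $-29516$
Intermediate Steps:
$D{\left(T \right)} = -36$ ($D{\left(T \right)} = -33 - 3 = -36$)
$-27223 + \left(D{\left(158 \right)} - 2257\right) = -27223 - 2293 = -29516$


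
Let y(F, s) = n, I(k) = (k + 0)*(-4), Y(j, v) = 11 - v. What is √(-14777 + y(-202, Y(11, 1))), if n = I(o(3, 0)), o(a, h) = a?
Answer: I*√14789 ≈ 121.61*I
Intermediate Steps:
I(k) = -4*k (I(k) = k*(-4) = -4*k)
n = -12 (n = -4*3 = -12)
y(F, s) = -12
√(-14777 + y(-202, Y(11, 1))) = √(-14777 - 12) = √(-14789) = I*√14789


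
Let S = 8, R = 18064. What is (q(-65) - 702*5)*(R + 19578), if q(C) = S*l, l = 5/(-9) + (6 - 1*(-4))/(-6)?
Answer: -1195133500/9 ≈ -1.3279e+8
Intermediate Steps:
l = -20/9 (l = 5*(-⅑) + (6 + 4)*(-⅙) = -5/9 + 10*(-⅙) = -5/9 - 5/3 = -20/9 ≈ -2.2222)
q(C) = -160/9 (q(C) = 8*(-20/9) = -160/9)
(q(-65) - 702*5)*(R + 19578) = (-160/9 - 702*5)*(18064 + 19578) = (-160/9 - 3510)*37642 = -31750/9*37642 = -1195133500/9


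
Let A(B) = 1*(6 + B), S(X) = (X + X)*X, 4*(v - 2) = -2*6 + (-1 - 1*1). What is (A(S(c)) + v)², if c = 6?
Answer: 23409/4 ≈ 5852.3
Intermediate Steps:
v = -3/2 (v = 2 + (-2*6 + (-1 - 1*1))/4 = 2 + (-12 + (-1 - 1))/4 = 2 + (-12 - 2)/4 = 2 + (¼)*(-14) = 2 - 7/2 = -3/2 ≈ -1.5000)
S(X) = 2*X² (S(X) = (2*X)*X = 2*X²)
A(B) = 6 + B
(A(S(c)) + v)² = ((6 + 2*6²) - 3/2)² = ((6 + 2*36) - 3/2)² = ((6 + 72) - 3/2)² = (78 - 3/2)² = (153/2)² = 23409/4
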